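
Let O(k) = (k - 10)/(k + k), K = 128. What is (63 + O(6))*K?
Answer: 24064/3 ≈ 8021.3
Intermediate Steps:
O(k) = (-10 + k)/(2*k) (O(k) = (-10 + k)/((2*k)) = (-10 + k)*(1/(2*k)) = (-10 + k)/(2*k))
(63 + O(6))*K = (63 + (½)*(-10 + 6)/6)*128 = (63 + (½)*(⅙)*(-4))*128 = (63 - ⅓)*128 = (188/3)*128 = 24064/3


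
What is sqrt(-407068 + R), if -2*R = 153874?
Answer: I*sqrt(484005) ≈ 695.71*I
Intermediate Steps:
R = -76937 (R = -1/2*153874 = -76937)
sqrt(-407068 + R) = sqrt(-407068 - 76937) = sqrt(-484005) = I*sqrt(484005)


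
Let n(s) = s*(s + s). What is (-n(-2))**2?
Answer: 64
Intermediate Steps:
n(s) = 2*s**2 (n(s) = s*(2*s) = 2*s**2)
(-n(-2))**2 = (-2*(-2)**2)**2 = (-2*4)**2 = (-1*8)**2 = (-8)**2 = 64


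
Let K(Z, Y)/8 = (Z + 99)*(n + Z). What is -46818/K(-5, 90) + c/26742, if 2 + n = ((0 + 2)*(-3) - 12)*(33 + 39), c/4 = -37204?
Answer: -36141560885/6550827288 ≈ -5.5171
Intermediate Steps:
c = -148816 (c = 4*(-37204) = -148816)
n = -1298 (n = -2 + ((0 + 2)*(-3) - 12)*(33 + 39) = -2 + (2*(-3) - 12)*72 = -2 + (-6 - 12)*72 = -2 - 18*72 = -2 - 1296 = -1298)
K(Z, Y) = 8*(-1298 + Z)*(99 + Z) (K(Z, Y) = 8*((Z + 99)*(-1298 + Z)) = 8*((99 + Z)*(-1298 + Z)) = 8*((-1298 + Z)*(99 + Z)) = 8*(-1298 + Z)*(99 + Z))
-46818/K(-5, 90) + c/26742 = -46818/(-1028016 - 9592*(-5) + 8*(-5)²) - 148816/26742 = -46818/(-1028016 + 47960 + 8*25) - 148816*1/26742 = -46818/(-1028016 + 47960 + 200) - 74408/13371 = -46818/(-979856) - 74408/13371 = -46818*(-1/979856) - 74408/13371 = 23409/489928 - 74408/13371 = -36141560885/6550827288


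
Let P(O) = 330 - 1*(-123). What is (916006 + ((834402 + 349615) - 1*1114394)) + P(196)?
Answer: 986082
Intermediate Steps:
P(O) = 453 (P(O) = 330 + 123 = 453)
(916006 + ((834402 + 349615) - 1*1114394)) + P(196) = (916006 + ((834402 + 349615) - 1*1114394)) + 453 = (916006 + (1184017 - 1114394)) + 453 = (916006 + 69623) + 453 = 985629 + 453 = 986082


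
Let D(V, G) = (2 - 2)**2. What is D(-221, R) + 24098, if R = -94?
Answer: 24098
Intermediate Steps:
D(V, G) = 0 (D(V, G) = 0**2 = 0)
D(-221, R) + 24098 = 0 + 24098 = 24098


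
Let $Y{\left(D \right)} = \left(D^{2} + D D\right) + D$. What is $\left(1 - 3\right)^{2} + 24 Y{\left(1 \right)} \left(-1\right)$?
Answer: $-68$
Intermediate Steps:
$Y{\left(D \right)} = D + 2 D^{2}$ ($Y{\left(D \right)} = \left(D^{2} + D^{2}\right) + D = 2 D^{2} + D = D + 2 D^{2}$)
$\left(1 - 3\right)^{2} + 24 Y{\left(1 \right)} \left(-1\right) = \left(1 - 3\right)^{2} + 24 \cdot 1 \left(1 + 2 \cdot 1\right) \left(-1\right) = \left(-2\right)^{2} + 24 \cdot 1 \left(1 + 2\right) \left(-1\right) = 4 + 24 \cdot 1 \cdot 3 \left(-1\right) = 4 + 24 \cdot 3 \left(-1\right) = 4 + 24 \left(-3\right) = 4 - 72 = -68$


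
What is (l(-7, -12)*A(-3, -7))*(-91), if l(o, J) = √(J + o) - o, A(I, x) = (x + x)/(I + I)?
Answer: -4459/3 - 637*I*√19/3 ≈ -1486.3 - 925.54*I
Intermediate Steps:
A(I, x) = x/I (A(I, x) = (2*x)/((2*I)) = (2*x)*(1/(2*I)) = x/I)
(l(-7, -12)*A(-3, -7))*(-91) = ((√(-12 - 7) - 1*(-7))*(-7/(-3)))*(-91) = ((√(-19) + 7)*(-7*(-⅓)))*(-91) = ((I*√19 + 7)*(7/3))*(-91) = ((7 + I*√19)*(7/3))*(-91) = (49/3 + 7*I*√19/3)*(-91) = -4459/3 - 637*I*√19/3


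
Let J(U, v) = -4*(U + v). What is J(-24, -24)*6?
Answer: 1152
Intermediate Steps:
J(U, v) = -4*U - 4*v
J(-24, -24)*6 = (-4*(-24) - 4*(-24))*6 = (96 + 96)*6 = 192*6 = 1152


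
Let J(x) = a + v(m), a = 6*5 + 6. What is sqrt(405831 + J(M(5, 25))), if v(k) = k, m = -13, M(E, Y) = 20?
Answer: sqrt(405854) ≈ 637.07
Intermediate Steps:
a = 36 (a = 30 + 6 = 36)
J(x) = 23 (J(x) = 36 - 13 = 23)
sqrt(405831 + J(M(5, 25))) = sqrt(405831 + 23) = sqrt(405854)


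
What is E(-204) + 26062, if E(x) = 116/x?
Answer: 1329133/51 ≈ 26061.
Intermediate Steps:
E(-204) + 26062 = 116/(-204) + 26062 = 116*(-1/204) + 26062 = -29/51 + 26062 = 1329133/51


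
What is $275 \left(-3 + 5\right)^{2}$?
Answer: $1100$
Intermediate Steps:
$275 \left(-3 + 5\right)^{2} = 275 \cdot 2^{2} = 275 \cdot 4 = 1100$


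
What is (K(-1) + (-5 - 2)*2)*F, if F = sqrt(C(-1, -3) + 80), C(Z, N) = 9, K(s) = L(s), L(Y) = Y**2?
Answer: -13*sqrt(89) ≈ -122.64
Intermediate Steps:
K(s) = s**2
F = sqrt(89) (F = sqrt(9 + 80) = sqrt(89) ≈ 9.4340)
(K(-1) + (-5 - 2)*2)*F = ((-1)**2 + (-5 - 2)*2)*sqrt(89) = (1 - 7*2)*sqrt(89) = (1 - 14)*sqrt(89) = -13*sqrt(89)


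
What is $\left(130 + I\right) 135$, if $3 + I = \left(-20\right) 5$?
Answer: $3645$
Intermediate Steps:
$I = -103$ ($I = -3 - 100 = -103$)
$\left(130 + I\right) 135 = \left(130 - 103\right) 135 = 27 \cdot 135 = 3645$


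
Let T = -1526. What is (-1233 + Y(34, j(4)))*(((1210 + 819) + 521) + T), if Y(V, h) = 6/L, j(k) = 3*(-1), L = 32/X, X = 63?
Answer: -1250496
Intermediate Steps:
L = 32/63 ≈ 0.50794
j(k) = -3
Y(V, h) = 189/16 (Y(V, h) = 6/(32/63) = 6*(63/32) = 189/16)
(-1233 + Y(34, j(4)))*(((1210 + 819) + 521) + T) = (-1233 + 189/16)*(((1210 + 819) + 521) - 1526) = -19539*((2029 + 521) - 1526)/16 = -19539*(2550 - 1526)/16 = -19539/16*1024 = -1250496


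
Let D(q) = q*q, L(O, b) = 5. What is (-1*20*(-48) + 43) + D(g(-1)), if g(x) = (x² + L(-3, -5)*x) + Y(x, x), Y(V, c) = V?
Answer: 1028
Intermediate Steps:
g(x) = x² + 6*x (g(x) = (x² + 5*x) + x = x² + 6*x)
D(q) = q²
(-1*20*(-48) + 43) + D(g(-1)) = (-1*20*(-48) + 43) + (-(6 - 1))² = (-20*(-48) + 43) + (-1*5)² = (960 + 43) + (-5)² = 1003 + 25 = 1028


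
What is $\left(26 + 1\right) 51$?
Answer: $1377$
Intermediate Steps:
$\left(26 + 1\right) 51 = 27 \cdot 51 = 1377$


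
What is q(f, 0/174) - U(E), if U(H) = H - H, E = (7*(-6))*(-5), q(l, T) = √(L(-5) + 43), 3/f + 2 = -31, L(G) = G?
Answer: √38 ≈ 6.1644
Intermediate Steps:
f = -1/11 (f = 3/(-2 - 31) = 3/(-33) = 3*(-1/33) = -1/11 ≈ -0.090909)
q(l, T) = √38 (q(l, T) = √(-5 + 43) = √38)
E = 210 (E = -42*(-5) = 210)
U(H) = 0
q(f, 0/174) - U(E) = √38 - 1*0 = √38 + 0 = √38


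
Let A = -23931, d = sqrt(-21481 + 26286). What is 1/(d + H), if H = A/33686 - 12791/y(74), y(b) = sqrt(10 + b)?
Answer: -707406/(502551 - 21929586*sqrt(5) + 215438813*sqrt(21)) ≈ -0.00075358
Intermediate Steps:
d = 31*sqrt(5) (d = sqrt(4805) = 31*sqrt(5) ≈ 69.318)
H = -23931/33686 - 12791*sqrt(21)/42 (H = -23931/33686 - 12791/sqrt(10 + 74) = -23931*1/33686 - 12791*sqrt(21)/42 = -23931/33686 - 12791*sqrt(21)/42 ≈ -1396.3)
1/(d + H) = 1/(31*sqrt(5) + (-23931/33686 - 12791*sqrt(21)/42)) = 1/(-23931/33686 + 31*sqrt(5) - 12791*sqrt(21)/42)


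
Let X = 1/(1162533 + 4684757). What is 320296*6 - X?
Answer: 11237181587039/5847290 ≈ 1.9218e+6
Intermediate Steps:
X = 1/5847290 ≈ 1.7102e-7
320296*6 - X = 320296*6 - 1*1/5847290 = 1921776 - 1/5847290 = 11237181587039/5847290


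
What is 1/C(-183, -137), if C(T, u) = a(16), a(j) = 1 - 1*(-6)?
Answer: ⅐ ≈ 0.14286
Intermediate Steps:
a(j) = 7 (a(j) = 1 + 6 = 7)
C(T, u) = 7
1/C(-183, -137) = 1/7 = ⅐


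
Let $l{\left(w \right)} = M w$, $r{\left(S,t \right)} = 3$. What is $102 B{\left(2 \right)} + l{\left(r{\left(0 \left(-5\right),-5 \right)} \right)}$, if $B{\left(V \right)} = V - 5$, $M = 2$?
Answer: $-300$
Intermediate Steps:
$B{\left(V \right)} = -5 + V$
$l{\left(w \right)} = 2 w$
$102 B{\left(2 \right)} + l{\left(r{\left(0 \left(-5\right),-5 \right)} \right)} = 102 \left(-5 + 2\right) + 2 \cdot 3 = 102 \left(-3\right) + 6 = -306 + 6 = -300$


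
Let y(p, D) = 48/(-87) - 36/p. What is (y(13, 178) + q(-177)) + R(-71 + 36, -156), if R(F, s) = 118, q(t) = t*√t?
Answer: 43234/377 - 177*I*√177 ≈ 114.68 - 2354.8*I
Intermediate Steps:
q(t) = t^(3/2)
y(p, D) = -16/29 - 36/p (y(p, D) = 48*(-1/87) - 36/p = -16/29 - 36/p)
(y(13, 178) + q(-177)) + R(-71 + 36, -156) = ((-16/29 - 36/13) + (-177)^(3/2)) + 118 = ((-16/29 - 36*1/13) - 177*I*√177) + 118 = ((-16/29 - 36/13) - 177*I*√177) + 118 = (-1252/377 - 177*I*√177) + 118 = 43234/377 - 177*I*√177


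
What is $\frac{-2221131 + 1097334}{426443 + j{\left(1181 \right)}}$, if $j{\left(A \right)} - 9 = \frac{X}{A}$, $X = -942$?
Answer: $- \frac{1327204257}{503638870} \approx -2.6352$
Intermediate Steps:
$j{\left(A \right)} = 9 - \frac{942}{A}$
$\frac{-2221131 + 1097334}{426443 + j{\left(1181 \right)}} = \frac{-2221131 + 1097334}{426443 + \left(9 - \frac{942}{1181}\right)} = - \frac{1123797}{426443 + \left(9 - \frac{942}{1181}\right)} = - \frac{1123797}{426443 + \frac{9687}{1181}} = - \frac{1123797}{\frac{503638870}{1181}} = \left(-1123797\right) \frac{1181}{503638870} = - \frac{1327204257}{503638870}$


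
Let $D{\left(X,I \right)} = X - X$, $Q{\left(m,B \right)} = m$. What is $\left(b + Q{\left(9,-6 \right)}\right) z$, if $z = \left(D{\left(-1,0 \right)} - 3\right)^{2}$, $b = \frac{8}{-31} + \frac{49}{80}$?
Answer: $\frac{208791}{2480} \approx 84.19$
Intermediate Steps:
$b = \frac{879}{2480}$ ($b = 8 \left(- \frac{1}{31}\right) + 49 \cdot \frac{1}{80} = - \frac{8}{31} + \frac{49}{80} = \frac{879}{2480} \approx 0.35444$)
$D{\left(X,I \right)} = 0$
$z = 9$ ($z = \left(0 - 3\right)^{2} = \left(-3\right)^{2} = 9$)
$\left(b + Q{\left(9,-6 \right)}\right) z = \left(\frac{879}{2480} + 9\right) 9 = \frac{23199}{2480} \cdot 9 = \frac{208791}{2480}$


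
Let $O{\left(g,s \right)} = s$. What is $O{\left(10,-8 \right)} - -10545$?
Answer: $10537$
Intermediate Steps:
$O{\left(10,-8 \right)} - -10545 = -8 - -10545 = -8 + 10545 = 10537$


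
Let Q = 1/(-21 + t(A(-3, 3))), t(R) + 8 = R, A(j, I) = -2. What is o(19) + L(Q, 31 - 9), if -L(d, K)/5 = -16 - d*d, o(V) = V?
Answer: 95144/961 ≈ 99.005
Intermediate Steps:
t(R) = -8 + R
Q = -1/31 (Q = 1/(-21 + (-8 - 2)) = 1/(-21 - 10) = 1/(-31) = -1/31 ≈ -0.032258)
L(d, K) = 80 + 5*d² (L(d, K) = -5*(-16 - d*d) = -5*(-16 - d²) = 80 + 5*d²)
o(19) + L(Q, 31 - 9) = 19 + (80 + 5*(-1/31)²) = 19 + (80 + 5*(1/961)) = 19 + (80 + 5/961) = 19 + 76885/961 = 95144/961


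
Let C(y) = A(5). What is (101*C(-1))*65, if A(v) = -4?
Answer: -26260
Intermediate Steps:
C(y) = -4
(101*C(-1))*65 = (101*(-4))*65 = -404*65 = -26260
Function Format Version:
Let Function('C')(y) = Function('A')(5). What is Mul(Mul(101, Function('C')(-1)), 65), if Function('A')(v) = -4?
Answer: -26260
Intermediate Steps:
Function('C')(y) = -4
Mul(Mul(101, Function('C')(-1)), 65) = Mul(Mul(101, -4), 65) = Mul(-404, 65) = -26260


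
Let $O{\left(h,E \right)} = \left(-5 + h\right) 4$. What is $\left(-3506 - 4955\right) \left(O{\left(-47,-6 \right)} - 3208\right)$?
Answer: $28902776$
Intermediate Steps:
$O{\left(h,E \right)} = -20 + 4 h$
$\left(-3506 - 4955\right) \left(O{\left(-47,-6 \right)} - 3208\right) = \left(-3506 - 4955\right) \left(\left(-20 + 4 \left(-47\right)\right) - 3208\right) = - 8461 \left(\left(-20 - 188\right) - 3208\right) = - 8461 \left(-208 - 3208\right) = \left(-8461\right) \left(-3416\right) = 28902776$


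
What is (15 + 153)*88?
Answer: 14784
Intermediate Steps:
(15 + 153)*88 = 168*88 = 14784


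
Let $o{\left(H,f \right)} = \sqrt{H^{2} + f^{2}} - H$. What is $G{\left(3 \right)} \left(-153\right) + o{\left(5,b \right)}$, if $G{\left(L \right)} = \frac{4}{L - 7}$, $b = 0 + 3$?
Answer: $148 + \sqrt{34} \approx 153.83$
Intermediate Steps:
$b = 3$
$G{\left(L \right)} = \frac{4}{-7 + L}$
$G{\left(3 \right)} \left(-153\right) + o{\left(5,b \right)} = \frac{4}{-7 + 3} \left(-153\right) + \left(\sqrt{5^{2} + 3^{2}} - 5\right) = \frac{4}{-4} \left(-153\right) - \left(5 - \sqrt{25 + 9}\right) = 4 \left(- \frac{1}{4}\right) \left(-153\right) - \left(5 - \sqrt{34}\right) = \left(-1\right) \left(-153\right) - \left(5 - \sqrt{34}\right) = 153 - \left(5 - \sqrt{34}\right) = 148 + \sqrt{34}$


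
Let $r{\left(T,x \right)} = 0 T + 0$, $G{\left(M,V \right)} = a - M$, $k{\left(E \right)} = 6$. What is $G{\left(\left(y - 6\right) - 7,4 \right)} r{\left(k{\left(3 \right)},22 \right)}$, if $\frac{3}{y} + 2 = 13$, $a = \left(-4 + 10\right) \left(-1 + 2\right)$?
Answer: $0$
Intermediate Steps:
$a = 6$ ($a = 6 \cdot 1 = 6$)
$y = \frac{3}{11}$ ($y = \frac{3}{-2 + 13} = \frac{3}{11} \approx 0.27273$)
$G{\left(M,V \right)} = 6 - M$
$r{\left(T,x \right)} = 0$ ($r{\left(T,x \right)} = 0 + 0 = 0$)
$G{\left(\left(y - 6\right) - 7,4 \right)} r{\left(k{\left(3 \right)},22 \right)} = \left(6 - \left(\left(\frac{3}{11} - 6\right) - 7\right)\right) 0 = \left(6 - \left(- \frac{63}{11} - 7\right)\right) 0 = \left(6 - - \frac{140}{11}\right) 0 = \left(6 + \frac{140}{11}\right) 0 = \frac{206}{11} \cdot 0 = 0$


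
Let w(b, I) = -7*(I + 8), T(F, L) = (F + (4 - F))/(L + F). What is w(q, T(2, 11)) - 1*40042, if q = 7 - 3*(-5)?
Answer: -521302/13 ≈ -40100.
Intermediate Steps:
q = 22 (q = 7 + 15 = 22)
T(F, L) = 4/(F + L)
w(b, I) = -56 - 7*I (w(b, I) = -7*(8 + I) = -56 - 7*I)
w(q, T(2, 11)) - 1*40042 = (-56 - 28/(2 + 11)) - 1*40042 = (-56 - 28/13) - 40042 = -756/13 - 40042 = -521302/13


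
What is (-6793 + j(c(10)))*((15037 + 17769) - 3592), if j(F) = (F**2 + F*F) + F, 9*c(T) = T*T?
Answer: -572738306/3 ≈ -1.9091e+8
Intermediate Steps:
c(T) = T**2/9 (c(T) = (T*T)/9 = T**2/9)
j(F) = F + 2*F**2 (j(F) = (F**2 + F**2) + F = 2*F**2 + F = F + 2*F**2)
(-6793 + j(c(10)))*((15037 + 17769) - 3592) = (-6793 + ((1/9)*10**2)*(1 + 2*((1/9)*10**2)))*((15037 + 17769) - 3592) = (-6793 + ((1/9)*100)*(1 + 2*((1/9)*100)))*(32806 - 3592) = (-6793 + 100*(1 + 2*(100/9))/9)*29214 = (-6793 + 100*(1 + 200/9)/9)*29214 = (-6793 + (100/9)*(209/9))*29214 = (-6793 + 20900/81)*29214 = -529333/81*29214 = -572738306/3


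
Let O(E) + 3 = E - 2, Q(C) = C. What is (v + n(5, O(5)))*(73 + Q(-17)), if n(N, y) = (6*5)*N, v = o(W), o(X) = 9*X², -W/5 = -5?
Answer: 323400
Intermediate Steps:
W = 25 (W = -5*(-5) = 25)
v = 5625 (v = 9*25² = 9*625 = 5625)
O(E) = -5 + E (O(E) = -3 + (E - 2) = -3 + (-2 + E) = -5 + E)
n(N, y) = 30*N
(v + n(5, O(5)))*(73 + Q(-17)) = (5625 + 30*5)*(73 - 17) = (5625 + 150)*56 = 5775*56 = 323400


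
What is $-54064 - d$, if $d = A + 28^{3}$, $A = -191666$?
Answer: $115650$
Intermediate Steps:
$d = -169714$ ($d = -191666 + 28^{3} = -191666 + 21952 = -169714$)
$-54064 - d = -54064 - -169714 = -54064 + 169714 = 115650$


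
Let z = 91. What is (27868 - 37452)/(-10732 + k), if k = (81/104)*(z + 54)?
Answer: 996736/1104383 ≈ 0.90253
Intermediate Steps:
k = 11745/104 (k = (81/104)*(91 + 54) = (81*(1/104))*145 = (81/104)*145 = 11745/104 ≈ 112.93)
(27868 - 37452)/(-10732 + k) = (27868 - 37452)/(-10732 + 11745/104) = -9584/(-1104383/104) = -9584*(-104/1104383) = 996736/1104383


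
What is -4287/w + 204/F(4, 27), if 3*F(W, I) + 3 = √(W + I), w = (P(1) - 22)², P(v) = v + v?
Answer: 320043/4400 + 306*√31/11 ≈ 227.62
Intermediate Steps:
P(v) = 2*v
w = 400 (w = (2*1 - 22)² = (2 - 22)² = (-20)² = 400)
F(W, I) = -1 + √(I + W)/3 (F(W, I) = -1 + √(W + I)/3 = -1 + √(I + W)/3)
-4287/w + 204/F(4, 27) = -4287/400 + 204/(-1 + √(27 + 4)/3) = -4287*1/400 + 204/(-1 + √31/3) = -4287/400 + 204/(-1 + √31/3)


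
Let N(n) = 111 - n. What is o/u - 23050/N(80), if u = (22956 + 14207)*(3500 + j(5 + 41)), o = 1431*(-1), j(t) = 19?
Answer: -334933400579/450452723 ≈ -743.55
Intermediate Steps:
o = -1431
u = 130776597 (u = (22956 + 14207)*(3500 + 19) = 37163*3519 = 130776597)
o/u - 23050/N(80) = -1431/130776597 - 23050/(111 - 1*80) = -1431*1/130776597 - 23050/(111 - 80) = -159/14530733 - 23050/31 = -334933400579/450452723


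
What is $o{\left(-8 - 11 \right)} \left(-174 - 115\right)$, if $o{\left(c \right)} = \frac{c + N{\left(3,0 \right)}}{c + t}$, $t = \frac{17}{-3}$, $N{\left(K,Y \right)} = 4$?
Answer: $- \frac{13005}{74} \approx -175.74$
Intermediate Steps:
$t = - \frac{17}{3}$ ($t = 17 \left(- \frac{1}{3}\right) = - \frac{17}{3} \approx -5.6667$)
$o{\left(c \right)} = \frac{4 + c}{- \frac{17}{3} + c}$ ($o{\left(c \right)} = \frac{c + 4}{c - \frac{17}{3}} = \frac{4 + c}{- \frac{17}{3} + c}$)
$o{\left(-8 - 11 \right)} \left(-174 - 115\right) = \frac{3 \left(4 - 19\right)}{-17 + 3 \left(-8 - 11\right)} \left(-174 - 115\right) = \frac{3 \left(4 - 19\right)}{-17 + 3 \left(-19\right)} \left(-289\right) = 3 \frac{1}{-17 - 57} \left(-15\right) \left(-289\right) = 3 \frac{1}{-74} \left(-15\right) \left(-289\right) = 3 \left(- \frac{1}{74}\right) \left(-15\right) \left(-289\right) = \frac{45}{74} \left(-289\right) = - \frac{13005}{74}$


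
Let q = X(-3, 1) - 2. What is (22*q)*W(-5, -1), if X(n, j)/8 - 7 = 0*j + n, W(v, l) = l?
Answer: -660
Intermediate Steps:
X(n, j) = 56 + 8*n (X(n, j) = 56 + 8*(0*j + n) = 56 + 8*(0 + n) = 56 + 8*n)
q = 30 (q = (56 + 8*(-3)) - 2 = (56 - 24) - 2 = 32 - 2 = 30)
(22*q)*W(-5, -1) = (22*30)*(-1) = 660*(-1) = -660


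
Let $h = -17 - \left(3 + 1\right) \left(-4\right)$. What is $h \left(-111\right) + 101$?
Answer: $212$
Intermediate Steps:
$h = -1$ ($h = -17 - 4 \left(-4\right) = -17 - -16 = -17 + 16 = -1$)
$h \left(-111\right) + 101 = \left(-1\right) \left(-111\right) + 101 = 111 + 101 = 212$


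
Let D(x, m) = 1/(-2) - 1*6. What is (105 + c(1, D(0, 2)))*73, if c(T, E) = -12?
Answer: 6789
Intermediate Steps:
D(x, m) = -13/2 (D(x, m) = 1*(-½) - 6 = -½ - 6 = -13/2)
(105 + c(1, D(0, 2)))*73 = (105 - 12)*73 = 93*73 = 6789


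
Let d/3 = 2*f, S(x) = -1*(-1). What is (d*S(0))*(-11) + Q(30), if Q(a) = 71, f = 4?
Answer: -193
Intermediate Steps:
S(x) = 1
d = 24 (d = 3*(2*4) = 3*8 = 24)
(d*S(0))*(-11) + Q(30) = (24*1)*(-11) + 71 = 24*(-11) + 71 = -264 + 71 = -193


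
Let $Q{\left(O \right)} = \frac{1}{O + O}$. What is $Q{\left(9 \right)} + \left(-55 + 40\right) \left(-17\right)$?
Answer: $\frac{4591}{18} \approx 255.06$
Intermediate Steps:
$Q{\left(O \right)} = \frac{1}{2 O}$
$Q{\left(9 \right)} + \left(-55 + 40\right) \left(-17\right) = \frac{1}{2 \cdot 9} + \left(-55 + 40\right) \left(-17\right) = \frac{1}{2} \cdot \frac{1}{9} - -255 = \frac{1}{18} + 255 = \frac{4591}{18}$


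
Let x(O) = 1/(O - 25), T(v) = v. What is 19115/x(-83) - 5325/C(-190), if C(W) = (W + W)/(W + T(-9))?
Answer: -157107855/76 ≈ -2.0672e+6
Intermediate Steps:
x(O) = 1/(-25 + O)
C(W) = 2*W/(-9 + W) (C(W) = (W + W)/(W - 9) = (2*W)/(-9 + W) = 2*W/(-9 + W))
19115/x(-83) - 5325/C(-190) = 19115/(1/(-25 - 83)) - 5325/(2*(-190)/(-9 - 190)) = 19115/(1/(-108)) - 5325/(2*(-190)/(-199)) = 19115/(-1/108) - 5325/(2*(-190)*(-1/199)) = 19115*(-108) - 5325/380/199 = -2064420 - 5325*199/380 = -2064420 - 211935/76 = -157107855/76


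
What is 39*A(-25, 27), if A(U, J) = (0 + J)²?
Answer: 28431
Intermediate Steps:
A(U, J) = J²
39*A(-25, 27) = 39*27² = 39*729 = 28431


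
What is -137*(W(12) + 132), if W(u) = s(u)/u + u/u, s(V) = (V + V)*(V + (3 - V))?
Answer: -19043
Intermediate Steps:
s(V) = 6*V (s(V) = (2*V)*3 = 6*V)
W(u) = 7 (W(u) = (6*u)/u + u/u = 6 + 1 = 7)
-137*(W(12) + 132) = -137*(7 + 132) = -137*139 = -19043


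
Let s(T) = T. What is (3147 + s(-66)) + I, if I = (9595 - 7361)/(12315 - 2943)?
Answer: 14438683/4686 ≈ 3081.2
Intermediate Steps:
I = 1117/4686 (I = 2234/9372 = 2234*(1/9372) = 1117/4686 ≈ 0.23837)
(3147 + s(-66)) + I = (3147 - 66) + 1117/4686 = 3081 + 1117/4686 = 14438683/4686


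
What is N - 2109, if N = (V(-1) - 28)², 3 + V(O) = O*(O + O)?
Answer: -1268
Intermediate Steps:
V(O) = -3 + 2*O² (V(O) = -3 + O*(O + O) = -3 + O*(2*O) = -3 + 2*O²)
N = 841 (N = ((-3 + 2*(-1)²) - 28)² = ((-3 + 2*1) - 28)² = ((-3 + 2) - 28)² = (-1 - 28)² = (-29)² = 841)
N - 2109 = 841 - 2109 = -1268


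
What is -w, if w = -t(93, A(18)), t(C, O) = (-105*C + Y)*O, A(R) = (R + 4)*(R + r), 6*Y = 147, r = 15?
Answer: -7071603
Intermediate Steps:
Y = 49/2 (Y = (⅙)*147 = 49/2 ≈ 24.500)
A(R) = (4 + R)*(15 + R) (A(R) = (R + 4)*(R + 15) = (4 + R)*(15 + R))
t(C, O) = O*(49/2 - 105*C) (t(C, O) = (-105*C + 49/2)*O = (49/2 - 105*C)*O = O*(49/2 - 105*C))
w = 7071603 (w = -7*(60 + 18² + 19*18)*(7 - 30*93)/2 = -7*(60 + 324 + 342)*(7 - 2790)/2 = -7*726*(-2783)/2 = -1*(-7071603) = 7071603)
-w = -1*7071603 = -7071603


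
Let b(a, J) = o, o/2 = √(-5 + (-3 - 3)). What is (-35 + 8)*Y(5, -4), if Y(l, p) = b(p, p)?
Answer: -54*I*√11 ≈ -179.1*I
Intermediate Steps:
o = 2*I*√11 (o = 2*√(-5 + (-3 - 3)) = 2*√(-5 - 6) = 2*√(-11) = 2*(I*√11) = 2*I*√11 ≈ 6.6332*I)
b(a, J) = 2*I*√11
Y(l, p) = 2*I*√11
(-35 + 8)*Y(5, -4) = (-35 + 8)*(2*I*√11) = -54*I*√11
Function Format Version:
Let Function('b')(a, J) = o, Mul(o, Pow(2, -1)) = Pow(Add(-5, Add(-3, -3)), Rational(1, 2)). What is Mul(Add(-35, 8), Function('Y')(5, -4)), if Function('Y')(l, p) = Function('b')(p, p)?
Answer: Mul(-54, I, Pow(11, Rational(1, 2))) ≈ Mul(-179.10, I)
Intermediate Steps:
o = Mul(2, I, Pow(11, Rational(1, 2))) (o = Mul(2, Pow(Add(-5, Add(-3, -3)), Rational(1, 2))) = Mul(2, Pow(Add(-5, -6), Rational(1, 2))) = Mul(2, Pow(-11, Rational(1, 2))) = Mul(2, Mul(I, Pow(11, Rational(1, 2)))) = Mul(2, I, Pow(11, Rational(1, 2))) ≈ Mul(6.6332, I))
Function('b')(a, J) = Mul(2, I, Pow(11, Rational(1, 2)))
Function('Y')(l, p) = Mul(2, I, Pow(11, Rational(1, 2)))
Mul(Add(-35, 8), Function('Y')(5, -4)) = Mul(Add(-35, 8), Mul(2, I, Pow(11, Rational(1, 2)))) = Mul(-27, Mul(2, I, Pow(11, Rational(1, 2)))) = Mul(-54, I, Pow(11, Rational(1, 2)))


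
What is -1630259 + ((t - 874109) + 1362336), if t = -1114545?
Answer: -2256577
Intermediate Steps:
-1630259 + ((t - 874109) + 1362336) = -1630259 + ((-1114545 - 874109) + 1362336) = -1630259 + (-1988654 + 1362336) = -1630259 - 626318 = -2256577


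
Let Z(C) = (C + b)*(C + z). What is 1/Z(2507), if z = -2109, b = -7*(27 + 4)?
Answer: 1/911420 ≈ 1.0972e-6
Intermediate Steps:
b = -217 (b = -7*31 = -217)
Z(C) = (-2109 + C)*(-217 + C) (Z(C) = (C - 217)*(C - 2109) = (-217 + C)*(-2109 + C) = (-2109 + C)*(-217 + C))
1/Z(2507) = 1/(457653 + 2507² - 2326*2507) = 1/(457653 + 6285049 - 5831282) = 1/911420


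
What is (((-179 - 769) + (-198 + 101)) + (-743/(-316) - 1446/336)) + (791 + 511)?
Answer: 1128331/4424 ≈ 255.05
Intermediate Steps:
(((-179 - 769) + (-198 + 101)) + (-743/(-316) - 1446/336)) + (791 + 511) = ((-948 - 97) + (-743*(-1/316) - 1446*1/336)) + 1302 = (-1045 + (743/316 - 241/56)) + 1302 = (-1045 - 8637/4424) + 1302 = -4631717/4424 + 1302 = 1128331/4424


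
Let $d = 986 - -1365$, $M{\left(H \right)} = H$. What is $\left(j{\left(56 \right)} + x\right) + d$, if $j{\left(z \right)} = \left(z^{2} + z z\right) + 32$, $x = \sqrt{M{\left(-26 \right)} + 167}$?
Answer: $8655 + \sqrt{141} \approx 8666.9$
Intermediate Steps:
$d = 2351$ ($d = 986 + 1365 = 2351$)
$x = \sqrt{141}$ ($x = \sqrt{-26 + 167} = \sqrt{141} \approx 11.874$)
$j{\left(z \right)} = 32 + 2 z^{2}$ ($j{\left(z \right)} = \left(z^{2} + z^{2}\right) + 32 = 2 z^{2} + 32 = 32 + 2 z^{2}$)
$\left(j{\left(56 \right)} + x\right) + d = \left(\left(32 + 2 \cdot 56^{2}\right) + \sqrt{141}\right) + 2351 = \left(\left(32 + 2 \cdot 3136\right) + \sqrt{141}\right) + 2351 = \left(\left(32 + 6272\right) + \sqrt{141}\right) + 2351 = \left(6304 + \sqrt{141}\right) + 2351 = 8655 + \sqrt{141}$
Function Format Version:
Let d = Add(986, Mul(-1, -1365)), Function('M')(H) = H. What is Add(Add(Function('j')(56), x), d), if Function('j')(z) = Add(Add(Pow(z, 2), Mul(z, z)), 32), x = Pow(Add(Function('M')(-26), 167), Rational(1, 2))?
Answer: Add(8655, Pow(141, Rational(1, 2))) ≈ 8666.9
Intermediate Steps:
d = 2351 (d = Add(986, 1365) = 2351)
x = Pow(141, Rational(1, 2)) (x = Pow(Add(-26, 167), Rational(1, 2)) = Pow(141, Rational(1, 2)) ≈ 11.874)
Function('j')(z) = Add(32, Mul(2, Pow(z, 2))) (Function('j')(z) = Add(Add(Pow(z, 2), Pow(z, 2)), 32) = Add(Mul(2, Pow(z, 2)), 32) = Add(32, Mul(2, Pow(z, 2))))
Add(Add(Function('j')(56), x), d) = Add(Add(Add(32, Mul(2, Pow(56, 2))), Pow(141, Rational(1, 2))), 2351) = Add(Add(Add(32, Mul(2, 3136)), Pow(141, Rational(1, 2))), 2351) = Add(Add(Add(32, 6272), Pow(141, Rational(1, 2))), 2351) = Add(Add(6304, Pow(141, Rational(1, 2))), 2351) = Add(8655, Pow(141, Rational(1, 2)))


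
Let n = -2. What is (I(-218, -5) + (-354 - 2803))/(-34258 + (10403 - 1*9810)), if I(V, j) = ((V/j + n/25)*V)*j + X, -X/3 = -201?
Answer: -224414/168325 ≈ -1.3332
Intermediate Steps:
X = 603 (X = -3*(-201) = 603)
I(V, j) = 603 + V*j*(-2/25 + V/j) (I(V, j) = ((V/j - 2/25)*V)*j + 603 = ((-2/25 + V/j)*V)*j + 603 = (V*(-2/25 + V/j))*j + 603 = V*j*(-2/25 + V/j) + 603 = 603 + V*j*(-2/25 + V/j))
(I(-218, -5) + (-354 - 2803))/(-34258 + (10403 - 1*9810)) = ((603 + (-218)² - 2/25*(-218)*(-5)) + (-354 - 2803))/(-34258 + (10403 - 1*9810)) = ((603 + 47524 - 436/5) - 3157)/(-34258 + (10403 - 9810)) = (240199/5 - 3157)/(-34258 + 593) = (224414/5)/(-33665) = (224414/5)*(-1/33665) = -224414/168325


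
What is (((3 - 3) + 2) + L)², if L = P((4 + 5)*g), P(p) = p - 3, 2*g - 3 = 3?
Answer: 676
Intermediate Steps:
g = 3 (g = 3/2 + (½)*3 = 3/2 + 3/2 = 3)
P(p) = -3 + p
L = 24 (L = -3 + (4 + 5)*3 = -3 + 9*3 = -3 + 27 = 24)
(((3 - 3) + 2) + L)² = (((3 - 3) + 2) + 24)² = ((0 + 2) + 24)² = (2 + 24)² = 26² = 676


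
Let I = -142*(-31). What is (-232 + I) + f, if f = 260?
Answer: 4430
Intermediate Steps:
I = 4402
(-232 + I) + f = (-232 + 4402) + 260 = 4170 + 260 = 4430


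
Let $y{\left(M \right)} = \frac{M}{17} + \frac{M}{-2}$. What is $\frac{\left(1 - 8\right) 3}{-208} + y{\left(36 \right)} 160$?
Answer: $- \frac{8985243}{3536} \approx -2541.1$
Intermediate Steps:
$y{\left(M \right)} = - \frac{15 M}{34}$ ($y{\left(M \right)} = M \frac{1}{17} + M \left(- \frac{1}{2}\right) = \frac{M}{17} - \frac{M}{2} = - \frac{15 M}{34}$)
$\frac{\left(1 - 8\right) 3}{-208} + y{\left(36 \right)} 160 = \frac{\left(1 - 8\right) 3}{-208} + \left(- \frac{15}{34}\right) 36 \cdot 160 = \left(-7\right) 3 \left(- \frac{1}{208}\right) - \frac{43200}{17} = \left(-21\right) \left(- \frac{1}{208}\right) - \frac{43200}{17} = \frac{21}{208} - \frac{43200}{17} = - \frac{8985243}{3536}$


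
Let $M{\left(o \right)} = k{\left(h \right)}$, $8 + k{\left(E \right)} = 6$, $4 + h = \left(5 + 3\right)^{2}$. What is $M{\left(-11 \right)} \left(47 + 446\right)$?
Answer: $-986$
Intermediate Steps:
$h = 60$ ($h = -4 + \left(5 + 3\right)^{2} = -4 + 8^{2} = -4 + 64 = 60$)
$k{\left(E \right)} = -2$ ($k{\left(E \right)} = -8 + 6 = -2$)
$M{\left(o \right)} = -2$
$M{\left(-11 \right)} \left(47 + 446\right) = - 2 \left(47 + 446\right) = \left(-2\right) 493 = -986$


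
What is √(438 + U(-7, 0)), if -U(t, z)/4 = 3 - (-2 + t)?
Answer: √390 ≈ 19.748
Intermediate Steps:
U(t, z) = -20 + 4*t (U(t, z) = -4*(3 - (-2 + t)) = -4*(3 + (2 - t)) = -4*(5 - t) = -20 + 4*t)
√(438 + U(-7, 0)) = √(438 + (-20 + 4*(-7))) = √(438 + (-20 - 28)) = √(438 - 48) = √390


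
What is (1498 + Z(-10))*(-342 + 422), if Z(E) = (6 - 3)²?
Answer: 120560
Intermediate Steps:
Z(E) = 9 (Z(E) = 3² = 9)
(1498 + Z(-10))*(-342 + 422) = (1498 + 9)*(-342 + 422) = 1507*80 = 120560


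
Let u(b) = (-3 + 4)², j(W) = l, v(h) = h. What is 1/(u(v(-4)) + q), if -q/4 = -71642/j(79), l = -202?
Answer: -101/143183 ≈ -0.00070539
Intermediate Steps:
j(W) = -202
u(b) = 1 (u(b) = 1² = 1)
q = -143284/101 (q = -(-286568)/(-202) = -(-286568)*(-1)/202 = -4*35821/101 = -143284/101 ≈ -1418.7)
1/(u(v(-4)) + q) = 1/(1 - 143284/101) = 1/(-143183/101) = -101/143183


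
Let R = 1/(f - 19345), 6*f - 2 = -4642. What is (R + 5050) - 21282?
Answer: -979682363/60355 ≈ -16232.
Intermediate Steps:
f = -2320/3 (f = ⅓ + (⅙)*(-4642) = ⅓ - 2321/3 = -2320/3 ≈ -773.33)
R = -3/60355 (R = 1/(-2320/3 - 19345) = 1/(-60355/3) = -3/60355 ≈ -4.9706e-5)
(R + 5050) - 21282 = (-3/60355 + 5050) - 21282 = 304792747/60355 - 21282 = -979682363/60355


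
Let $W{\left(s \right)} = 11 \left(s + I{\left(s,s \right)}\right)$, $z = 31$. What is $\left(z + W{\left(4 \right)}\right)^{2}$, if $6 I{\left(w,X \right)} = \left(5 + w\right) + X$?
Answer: $\frac{351649}{36} \approx 9768.0$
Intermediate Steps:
$I{\left(w,X \right)} = \frac{5}{6} + \frac{X}{6} + \frac{w}{6}$ ($I{\left(w,X \right)} = \frac{\left(5 + w\right) + X}{6} = \frac{5 + X + w}{6} = \frac{5}{6} + \frac{X}{6} + \frac{w}{6}$)
$W{\left(s \right)} = \frac{55}{6} + \frac{44 s}{3}$ ($W{\left(s \right)} = 11 \left(s + \left(\frac{5}{6} + \frac{s}{6} + \frac{s}{6}\right)\right) = 11 \left(s + \left(\frac{5}{6} + \frac{s}{3}\right)\right) = 11 \left(\frac{5}{6} + \frac{4 s}{3}\right) = \frac{55}{6} + \frac{44 s}{3}$)
$\left(z + W{\left(4 \right)}\right)^{2} = \left(31 + \left(\frac{55}{6} + \frac{44}{3} \cdot 4\right)\right)^{2} = \left(31 + \left(\frac{55}{6} + \frac{176}{3}\right)\right)^{2} = \left(31 + \frac{407}{6}\right)^{2} = \left(\frac{593}{6}\right)^{2} = \frac{351649}{36}$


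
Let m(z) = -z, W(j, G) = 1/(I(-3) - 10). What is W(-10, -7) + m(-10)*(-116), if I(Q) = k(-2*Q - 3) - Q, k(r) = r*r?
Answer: -2319/2 ≈ -1159.5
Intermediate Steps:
k(r) = r²
I(Q) = (-3 - 2*Q)² - Q (I(Q) = (-2*Q - 3)² - Q = (-3 - 2*Q)² - Q)
W(j, G) = ½ (W(j, G) = 1/(((3 + 2*(-3))² - 1*(-3)) - 10) = 1/(((3 - 6)² + 3) - 10) = 1/(((-3)² + 3) - 10) = 1/((9 + 3) - 10) = 1/(12 - 10) = 1/2 = ½)
W(-10, -7) + m(-10)*(-116) = ½ - 1*(-10)*(-116) = ½ + 10*(-116) = ½ - 1160 = -2319/2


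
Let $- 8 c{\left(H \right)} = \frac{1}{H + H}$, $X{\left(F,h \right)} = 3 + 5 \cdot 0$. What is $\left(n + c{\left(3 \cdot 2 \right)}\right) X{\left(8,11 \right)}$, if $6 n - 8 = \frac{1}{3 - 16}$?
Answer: $\frac{1635}{416} \approx 3.9303$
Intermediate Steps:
$X{\left(F,h \right)} = 3$ ($X{\left(F,h \right)} = 3 + 0 = 3$)
$n = \frac{103}{78}$ ($n = \frac{4}{3} + \frac{1}{6 \left(3 - 16\right)} = \frac{4}{3} + \frac{1}{6 \left(-13\right)} = \frac{4}{3} + \frac{1}{6} \left(- \frac{1}{13}\right) = \frac{4}{3} - \frac{1}{78} = \frac{103}{78} \approx 1.3205$)
$c{\left(H \right)} = - \frac{1}{16 H}$ ($c{\left(H \right)} = - \frac{1}{8 \left(H + H\right)} = - \frac{1}{8 \cdot 2 H} = - \frac{\frac{1}{2} \frac{1}{H}}{8} = - \frac{1}{16 H}$)
$\left(n + c{\left(3 \cdot 2 \right)}\right) X{\left(8,11 \right)} = \left(\frac{103}{78} - \frac{1}{16 \cdot 3 \cdot 2}\right) 3 = \left(\frac{103}{78} - \frac{1}{16 \cdot 6}\right) 3 = \left(\frac{103}{78} - \frac{1}{96}\right) 3 = \frac{545}{416} \cdot 3 = \frac{1635}{416}$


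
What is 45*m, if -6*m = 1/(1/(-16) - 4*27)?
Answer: 120/1729 ≈ 0.069404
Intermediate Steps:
m = 8/5187 (m = -1/(6*(1/(-16) - 4*27)) = -1/(6*(-1/16 - 108)) = -1/(6*(-1729/16)) = -1/6*(-16/1729) = 8/5187 ≈ 0.0015423)
45*m = 45*(8/5187) = 120/1729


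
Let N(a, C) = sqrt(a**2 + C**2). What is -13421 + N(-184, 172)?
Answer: -13421 + 4*sqrt(3965) ≈ -13169.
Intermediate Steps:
N(a, C) = sqrt(C**2 + a**2)
-13421 + N(-184, 172) = -13421 + sqrt(172**2 + (-184)**2) = -13421 + sqrt(29584 + 33856) = -13421 + sqrt(63440) = -13421 + 4*sqrt(3965)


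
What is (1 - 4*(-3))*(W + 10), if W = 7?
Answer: 221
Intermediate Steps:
(1 - 4*(-3))*(W + 10) = (1 - 4*(-3))*(7 + 10) = (1 + 12)*17 = 13*17 = 221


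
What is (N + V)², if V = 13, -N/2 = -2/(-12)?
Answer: 1444/9 ≈ 160.44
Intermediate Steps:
N = -⅓ (N = -(-4)/(-12) = -(-4)*(-1)/12 = -2*⅙ = -⅓ ≈ -0.33333)
(N + V)² = (-⅓ + 13)² = (38/3)² = 1444/9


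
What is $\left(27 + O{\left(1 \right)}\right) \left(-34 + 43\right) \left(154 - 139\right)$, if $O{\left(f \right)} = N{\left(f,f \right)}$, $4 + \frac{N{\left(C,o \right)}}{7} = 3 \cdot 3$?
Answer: $8370$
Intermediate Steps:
$N{\left(C,o \right)} = 35$ ($N{\left(C,o \right)} = -28 + 7 \cdot 3 \cdot 3 = -28 + 7 \cdot 9 = -28 + 63 = 35$)
$O{\left(f \right)} = 35$
$\left(27 + O{\left(1 \right)}\right) \left(-34 + 43\right) \left(154 - 139\right) = \left(27 + 35\right) \left(-34 + 43\right) \left(154 - 139\right) = 62 \cdot 9 \cdot 15 = 558 \cdot 15 = 8370$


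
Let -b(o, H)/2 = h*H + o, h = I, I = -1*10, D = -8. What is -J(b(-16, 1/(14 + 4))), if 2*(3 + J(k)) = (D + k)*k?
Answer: -33431/81 ≈ -412.73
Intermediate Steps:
I = -10
h = -10
b(o, H) = -2*o + 20*H (b(o, H) = -2*(-10*H + o) = -2*(o - 10*H) = -2*o + 20*H)
J(k) = -3 + k*(-8 + k)/2 (J(k) = -3 + ((-8 + k)*k)/2 = -3 + (k*(-8 + k))/2 = -3 + k*(-8 + k)/2)
-J(b(-16, 1/(14 + 4))) = -(-3 + (-2*(-16) + 20/(14 + 4))²/2 - 4*(-2*(-16) + 20/(14 + 4))) = -(-3 + (32 + 20/18)²/2 - 4*(32 + 20/18)) = -(-3 + (32 + 20*(1/18))²/2 - 4*(32 + 20*(1/18))) = -(-3 + (32 + 10/9)²/2 - 4*(32 + 10/9)) = -(-3 + (298/9)²/2 - 4*298/9) = -(-3 + (½)*(88804/81) - 1192/9) = -(-3 + 44402/81 - 1192/9) = -1*33431/81 = -33431/81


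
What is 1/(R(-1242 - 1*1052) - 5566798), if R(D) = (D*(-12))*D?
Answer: -1/68716030 ≈ -1.4553e-8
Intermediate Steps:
R(D) = -12*D**2 (R(D) = (-12*D)*D = -12*D**2)
1/(R(-1242 - 1*1052) - 5566798) = 1/(-12*(-1242 - 1*1052)**2 - 5566798) = 1/(-12*(-1242 - 1052)**2 - 5566798) = 1/(-12*(-2294)**2 - 5566798) = 1/(-12*5262436 - 5566798) = 1/(-63149232 - 5566798) = 1/(-68716030) = -1/68716030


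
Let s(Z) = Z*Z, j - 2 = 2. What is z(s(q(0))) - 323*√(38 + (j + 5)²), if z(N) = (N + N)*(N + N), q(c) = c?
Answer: -323*√119 ≈ -3523.5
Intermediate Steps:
j = 4 (j = 2 + 2 = 4)
s(Z) = Z²
z(N) = 4*N² (z(N) = (2*N)*(2*N) = 4*N²)
z(s(q(0))) - 323*√(38 + (j + 5)²) = 4*(0²)² - 323*√(38 + (4 + 5)²) = 4*0² - 323*√(38 + 9²) = 4*0 - 323*√(38 + 81) = 0 - 323*√119 = -323*√119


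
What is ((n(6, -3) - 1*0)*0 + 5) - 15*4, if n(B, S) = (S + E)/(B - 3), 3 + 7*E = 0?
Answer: -55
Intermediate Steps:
E = -3/7 (E = -3/7 + (⅐)*0 = -3/7 + 0 = -3/7 ≈ -0.42857)
n(B, S) = (-3/7 + S)/(-3 + B) (n(B, S) = (S - 3/7)/(B - 3) = (-3/7 + S)/(-3 + B))
((n(6, -3) - 1*0)*0 + 5) - 15*4 = (((-3/7 - 3)/(-3 + 6) - 1*0)*0 + 5) - 15*4 = ((-24/7/3 + 0)*0 + 5) - 60 = (((⅓)*(-24/7) + 0)*0 + 5) - 60 = ((-8/7 + 0)*0 + 5) - 60 = (-8/7*0 + 5) - 60 = (0 + 5) - 60 = 5 - 60 = -55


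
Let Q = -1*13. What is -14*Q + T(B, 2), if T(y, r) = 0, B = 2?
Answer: 182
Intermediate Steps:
Q = -13
-14*Q + T(B, 2) = -14*(-13) + 0 = 182 + 0 = 182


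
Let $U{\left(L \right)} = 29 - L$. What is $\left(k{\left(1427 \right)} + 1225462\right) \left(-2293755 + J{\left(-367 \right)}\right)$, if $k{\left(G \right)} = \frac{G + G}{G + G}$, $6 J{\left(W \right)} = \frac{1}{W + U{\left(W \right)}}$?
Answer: $- \frac{489098666514847}{174} \approx -2.8109 \cdot 10^{12}$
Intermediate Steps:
$J{\left(W \right)} = \frac{1}{174}$ ($J{\left(W \right)} = \frac{1}{6 \left(W - \left(-29 + W\right)\right)} = \frac{1}{6 \cdot 29} = \frac{1}{6} \cdot \frac{1}{29} = \frac{1}{174}$)
$k{\left(G \right)} = 1$ ($k{\left(G \right)} = \frac{2 G}{2 G} = 2 G \frac{1}{2 G} = 1$)
$\left(k{\left(1427 \right)} + 1225462\right) \left(-2293755 + J{\left(-367 \right)}\right) = \left(1 + 1225462\right) \left(-2293755 + \frac{1}{174}\right) = 1225463 \left(- \frac{399113369}{174}\right) = - \frac{489098666514847}{174}$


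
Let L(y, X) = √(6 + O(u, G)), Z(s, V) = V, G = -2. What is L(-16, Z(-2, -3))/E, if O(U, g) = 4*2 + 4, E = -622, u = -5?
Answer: -3*√2/622 ≈ -0.0068210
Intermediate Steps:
O(U, g) = 12 (O(U, g) = 8 + 4 = 12)
L(y, X) = 3*√2 (L(y, X) = √(6 + 12) = √18 = 3*√2)
L(-16, Z(-2, -3))/E = (3*√2)/(-622) = (3*√2)*(-1/622) = -3*√2/622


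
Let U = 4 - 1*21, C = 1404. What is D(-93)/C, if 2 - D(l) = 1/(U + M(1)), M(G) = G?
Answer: 11/7488 ≈ 0.0014690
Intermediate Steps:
U = -17 (U = 4 - 21 = -17)
D(l) = 33/16 (D(l) = 2 - 1/(-17 + 1) = 2 - 1/(-16) = 2 - 1*(-1/16) = 2 + 1/16 = 33/16)
D(-93)/C = (33/16)/1404 = (33/16)*(1/1404) = 11/7488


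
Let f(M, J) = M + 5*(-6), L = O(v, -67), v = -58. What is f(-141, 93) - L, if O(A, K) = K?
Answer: -104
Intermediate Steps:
L = -67
f(M, J) = -30 + M (f(M, J) = M - 30 = -30 + M)
f(-141, 93) - L = (-30 - 141) - 1*(-67) = -171 + 67 = -104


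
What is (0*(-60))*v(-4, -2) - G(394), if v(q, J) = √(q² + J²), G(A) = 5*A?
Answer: -1970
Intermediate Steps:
v(q, J) = √(J² + q²)
(0*(-60))*v(-4, -2) - G(394) = (0*(-60))*√((-2)² + (-4)²) - 5*394 = 0*√(4 + 16) - 1*1970 = 0*√20 - 1970 = 0*(2*√5) - 1970 = 0 - 1970 = -1970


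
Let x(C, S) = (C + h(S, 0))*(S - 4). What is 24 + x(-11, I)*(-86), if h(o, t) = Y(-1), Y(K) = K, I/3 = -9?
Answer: -31968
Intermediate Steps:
I = -27 (I = 3*(-9) = -27)
h(o, t) = -1
x(C, S) = (-1 + C)*(-4 + S) (x(C, S) = (C - 1)*(S - 4) = (-1 + C)*(-4 + S))
24 + x(-11, I)*(-86) = 24 + (4 - 1*(-27) - 4*(-11) - 11*(-27))*(-86) = 24 + (4 + 27 + 44 + 297)*(-86) = 24 + 372*(-86) = 24 - 31992 = -31968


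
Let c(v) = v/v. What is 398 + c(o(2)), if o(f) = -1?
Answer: 399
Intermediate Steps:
c(v) = 1
398 + c(o(2)) = 398 + 1 = 399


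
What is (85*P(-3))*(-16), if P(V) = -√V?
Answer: 1360*I*√3 ≈ 2355.6*I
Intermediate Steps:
(85*P(-3))*(-16) = (85*(-√(-3)))*(-16) = (85*(-I*√3))*(-16) = -85*I*√3*(-16) = 1360*I*√3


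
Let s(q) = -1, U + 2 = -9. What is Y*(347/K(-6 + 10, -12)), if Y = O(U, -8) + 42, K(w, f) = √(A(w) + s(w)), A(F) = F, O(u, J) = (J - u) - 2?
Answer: 14921*√3/3 ≈ 8614.6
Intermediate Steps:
U = -11 (U = -2 - 9 = -11)
O(u, J) = -2 + J - u
K(w, f) = √(-1 + w) (K(w, f) = √(w - 1) = √(-1 + w))
Y = 43 (Y = (-2 - 8 - 1*(-11)) + 42 = (-2 - 8 + 11) + 42 = 1 + 42 = 43)
Y*(347/K(-6 + 10, -12)) = 43*(347/(√(-1 + (-6 + 10)))) = 43*(347/(√(-1 + 4))) = 43*(347/(√3)) = 43*(347*(√3/3)) = 43*(347*√3/3) = 14921*√3/3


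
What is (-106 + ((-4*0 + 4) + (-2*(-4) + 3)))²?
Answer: 8281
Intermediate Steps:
(-106 + ((-4*0 + 4) + (-2*(-4) + 3)))² = (-106 + ((0 + 4) + (8 + 3)))² = (-106 + (4 + 11))² = (-106 + 15)² = (-91)² = 8281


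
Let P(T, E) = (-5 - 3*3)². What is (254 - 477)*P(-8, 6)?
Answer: -43708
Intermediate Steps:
P(T, E) = 196 (P(T, E) = (-5 - 9)² = (-14)² = 196)
(254 - 477)*P(-8, 6) = (254 - 477)*196 = -223*196 = -43708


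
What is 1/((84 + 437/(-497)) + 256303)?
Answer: 497/127423902 ≈ 3.9004e-6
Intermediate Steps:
1/((84 + 437/(-497)) + 256303) = 1/((84 - 1/497*437) + 256303) = 1/((84 - 437/497) + 256303) = 1/(41311/497 + 256303) = 1/(127423902/497) = 497/127423902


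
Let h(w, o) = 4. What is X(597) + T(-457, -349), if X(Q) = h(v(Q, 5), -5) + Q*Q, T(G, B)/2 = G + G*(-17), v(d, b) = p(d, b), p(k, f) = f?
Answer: 371037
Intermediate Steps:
v(d, b) = b
T(G, B) = -32*G (T(G, B) = 2*(G + G*(-17)) = 2*(G - 17*G) = 2*(-16*G) = -32*G)
X(Q) = 4 + Q² (X(Q) = 4 + Q*Q = 4 + Q²)
X(597) + T(-457, -349) = (4 + 597²) - 32*(-457) = (4 + 356409) + 14624 = 356413 + 14624 = 371037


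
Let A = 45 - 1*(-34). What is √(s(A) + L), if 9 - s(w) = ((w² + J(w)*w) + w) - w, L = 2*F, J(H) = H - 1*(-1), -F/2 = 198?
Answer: 4*I*√834 ≈ 115.52*I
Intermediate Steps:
F = -396 (F = -2*198 = -396)
J(H) = 1 + H (J(H) = H + 1 = 1 + H)
A = 79 (A = 45 + 34 = 79)
L = -792 (L = 2*(-396) = -792)
s(w) = 9 - w² - w*(1 + w) (s(w) = 9 - (((w² + (1 + w)*w) + w) - w) = 9 - (((w² + w*(1 + w)) + w) - w) = 9 - ((w + w² + w*(1 + w)) - w) = 9 - (w² + w*(1 + w)) = 9 + (-w² - w*(1 + w)) = 9 - w² - w*(1 + w))
√(s(A) + L) = √((9 - 1*79 - 2*79²) - 792) = √((9 - 79 - 2*6241) - 792) = √((9 - 79 - 12482) - 792) = √(-12552 - 792) = √(-13344) = 4*I*√834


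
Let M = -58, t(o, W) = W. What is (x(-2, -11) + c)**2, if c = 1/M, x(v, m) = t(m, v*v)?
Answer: 53361/3364 ≈ 15.862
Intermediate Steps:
x(v, m) = v**2 (x(v, m) = v*v = v**2)
c = -1/58 (c = 1/(-58) = -1/58 ≈ -0.017241)
(x(-2, -11) + c)**2 = ((-2)**2 - 1/58)**2 = (4 - 1/58)**2 = (231/58)**2 = 53361/3364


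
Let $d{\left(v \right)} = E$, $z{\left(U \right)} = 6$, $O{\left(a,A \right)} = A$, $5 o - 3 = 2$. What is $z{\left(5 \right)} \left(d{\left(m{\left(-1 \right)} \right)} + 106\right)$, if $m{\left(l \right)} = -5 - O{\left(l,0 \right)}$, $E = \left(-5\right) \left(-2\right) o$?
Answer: $696$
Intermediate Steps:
$o = 1$ ($o = \frac{3}{5} + \frac{1}{5} \cdot 2 = \frac{3}{5} + \frac{2}{5} = 1$)
$E = 10$ ($E = \left(-5\right) \left(-2\right) 1 = 10 \cdot 1 = 10$)
$m{\left(l \right)} = -5$ ($m{\left(l \right)} = -5 - 0 = -5 + 0 = -5$)
$d{\left(v \right)} = 10$
$z{\left(5 \right)} \left(d{\left(m{\left(-1 \right)} \right)} + 106\right) = 6 \left(10 + 106\right) = 6 \cdot 116 = 696$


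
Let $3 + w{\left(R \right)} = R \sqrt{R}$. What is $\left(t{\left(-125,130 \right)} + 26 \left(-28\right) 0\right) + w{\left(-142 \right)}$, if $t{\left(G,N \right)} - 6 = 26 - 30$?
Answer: $-1 - 142 i \sqrt{142} \approx -1.0 - 1692.1 i$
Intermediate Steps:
$t{\left(G,N \right)} = 2$ ($t{\left(G,N \right)} = 6 + \left(26 - 30\right) = 6 - 4 = 2$)
$w{\left(R \right)} = -3 + R^{\frac{3}{2}}$ ($w{\left(R \right)} = -3 + R \sqrt{R} = -3 + R^{\frac{3}{2}}$)
$\left(t{\left(-125,130 \right)} + 26 \left(-28\right) 0\right) + w{\left(-142 \right)} = \left(2 + 26 \left(-28\right) 0\right) - \left(3 - \left(-142\right)^{\frac{3}{2}}\right) = \left(2 - 0\right) - \left(3 + 142 i \sqrt{142}\right) = \left(2 + 0\right) - \left(3 + 142 i \sqrt{142}\right) = 2 - \left(3 + 142 i \sqrt{142}\right) = -1 - 142 i \sqrt{142}$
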